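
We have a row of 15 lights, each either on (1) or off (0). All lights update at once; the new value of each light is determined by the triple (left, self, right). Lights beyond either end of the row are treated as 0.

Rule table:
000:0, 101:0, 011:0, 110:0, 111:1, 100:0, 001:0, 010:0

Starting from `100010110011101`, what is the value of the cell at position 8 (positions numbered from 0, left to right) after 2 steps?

000000000001000
000000000000000
position 8 holds 0

0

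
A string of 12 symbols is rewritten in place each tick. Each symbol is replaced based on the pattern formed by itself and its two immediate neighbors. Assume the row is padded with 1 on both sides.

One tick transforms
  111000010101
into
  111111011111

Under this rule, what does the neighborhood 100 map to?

1

At position 3 the neighborhood is 100; the next row has 1 there.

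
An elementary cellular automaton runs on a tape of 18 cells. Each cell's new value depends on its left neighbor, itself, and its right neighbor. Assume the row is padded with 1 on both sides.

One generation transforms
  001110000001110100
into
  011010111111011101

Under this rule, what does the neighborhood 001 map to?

1

At position 1 the neighborhood is 001; the next row has 1 there.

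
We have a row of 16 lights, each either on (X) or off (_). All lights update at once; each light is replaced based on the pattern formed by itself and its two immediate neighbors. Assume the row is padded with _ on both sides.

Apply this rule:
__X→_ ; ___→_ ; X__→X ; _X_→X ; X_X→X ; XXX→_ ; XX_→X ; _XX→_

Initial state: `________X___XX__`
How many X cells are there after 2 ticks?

________XX___XX_
_________XX___XX
count of X: 4

4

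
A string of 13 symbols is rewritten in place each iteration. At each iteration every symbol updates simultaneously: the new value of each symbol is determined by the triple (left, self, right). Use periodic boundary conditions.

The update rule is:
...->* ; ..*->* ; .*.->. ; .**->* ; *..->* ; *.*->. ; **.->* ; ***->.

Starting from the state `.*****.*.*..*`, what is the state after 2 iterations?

*.***.*******

iteration 1: .*...*....**.
iteration 2: *.***.*******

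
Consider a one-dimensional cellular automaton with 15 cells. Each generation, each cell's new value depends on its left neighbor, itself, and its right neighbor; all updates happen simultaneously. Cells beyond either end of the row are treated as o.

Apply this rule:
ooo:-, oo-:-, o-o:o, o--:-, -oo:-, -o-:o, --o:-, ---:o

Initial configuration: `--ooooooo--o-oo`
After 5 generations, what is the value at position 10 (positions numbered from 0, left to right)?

-

-----------oo--
-ooooooooo-----
o----------ooo-
--oooooooo----o
-----------oo--
position 10 holds -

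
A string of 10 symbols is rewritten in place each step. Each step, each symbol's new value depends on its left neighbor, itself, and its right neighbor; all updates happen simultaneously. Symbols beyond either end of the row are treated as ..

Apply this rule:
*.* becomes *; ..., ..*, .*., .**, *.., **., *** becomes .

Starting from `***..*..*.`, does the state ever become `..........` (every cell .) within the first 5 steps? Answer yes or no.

..........
all cells are . at step 1

yes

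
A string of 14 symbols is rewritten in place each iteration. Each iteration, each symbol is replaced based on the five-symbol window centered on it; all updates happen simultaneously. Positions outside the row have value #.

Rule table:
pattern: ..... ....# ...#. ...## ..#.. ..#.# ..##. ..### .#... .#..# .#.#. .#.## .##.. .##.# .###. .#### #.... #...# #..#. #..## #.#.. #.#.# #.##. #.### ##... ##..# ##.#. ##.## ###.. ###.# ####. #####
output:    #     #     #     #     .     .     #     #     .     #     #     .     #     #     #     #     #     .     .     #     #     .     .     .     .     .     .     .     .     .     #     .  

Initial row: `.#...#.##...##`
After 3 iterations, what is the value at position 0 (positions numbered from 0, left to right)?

.#..#...#..###
.##....#.####.
..#.###...##..
position 0 holds .

.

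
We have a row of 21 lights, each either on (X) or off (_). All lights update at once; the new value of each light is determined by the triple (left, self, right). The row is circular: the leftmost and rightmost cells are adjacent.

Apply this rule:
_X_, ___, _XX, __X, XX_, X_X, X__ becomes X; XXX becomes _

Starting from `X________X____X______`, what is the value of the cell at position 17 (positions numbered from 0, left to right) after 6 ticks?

XXXXXXXXXXXXXXXXXXXXX
_____________________
XXXXXXXXXXXXXXXXXXXXX  (repeats tick 1; period 2)
tick 6: _____________________
position 17 holds _

_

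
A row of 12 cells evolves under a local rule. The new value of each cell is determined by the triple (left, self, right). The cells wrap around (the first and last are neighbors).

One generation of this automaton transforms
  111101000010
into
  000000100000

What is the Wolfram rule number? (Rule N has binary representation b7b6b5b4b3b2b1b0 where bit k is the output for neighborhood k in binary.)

position 1: 111 → 0  (bit 7 = 0)
position 3: 110 → 0  (bit 6 = 0)
position 4: 101 → 0  (bit 5 = 0)
position 6: 100 → 1  (bit 4 = 1)
position 0: 011 → 0  (bit 3 = 0)
position 5: 010 → 0  (bit 2 = 0)
position 9: 001 → 0  (bit 1 = 0)
position 7: 000 → 0  (bit 0 = 0)
bits b7..b0 = 00010000 = 16

16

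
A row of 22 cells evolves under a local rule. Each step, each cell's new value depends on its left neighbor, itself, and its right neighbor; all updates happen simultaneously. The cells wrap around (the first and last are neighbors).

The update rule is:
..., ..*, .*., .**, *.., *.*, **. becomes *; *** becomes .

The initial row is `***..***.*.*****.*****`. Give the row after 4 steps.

..****.*****...***....
***..***...*****.*****
..****.*****...***....  (repeats step 1; period 2)
step 4: ***..***...*****.*****

***..***...*****.*****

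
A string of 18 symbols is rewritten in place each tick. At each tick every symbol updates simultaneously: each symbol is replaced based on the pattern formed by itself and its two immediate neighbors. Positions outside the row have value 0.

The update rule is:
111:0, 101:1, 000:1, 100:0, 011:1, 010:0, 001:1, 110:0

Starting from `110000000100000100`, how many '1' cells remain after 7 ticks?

100111111001111001
001100000011000010
111001111110011100
100011000000110001
001110011111100110
111000110000001100
100011100111111001
count of 1: 11

11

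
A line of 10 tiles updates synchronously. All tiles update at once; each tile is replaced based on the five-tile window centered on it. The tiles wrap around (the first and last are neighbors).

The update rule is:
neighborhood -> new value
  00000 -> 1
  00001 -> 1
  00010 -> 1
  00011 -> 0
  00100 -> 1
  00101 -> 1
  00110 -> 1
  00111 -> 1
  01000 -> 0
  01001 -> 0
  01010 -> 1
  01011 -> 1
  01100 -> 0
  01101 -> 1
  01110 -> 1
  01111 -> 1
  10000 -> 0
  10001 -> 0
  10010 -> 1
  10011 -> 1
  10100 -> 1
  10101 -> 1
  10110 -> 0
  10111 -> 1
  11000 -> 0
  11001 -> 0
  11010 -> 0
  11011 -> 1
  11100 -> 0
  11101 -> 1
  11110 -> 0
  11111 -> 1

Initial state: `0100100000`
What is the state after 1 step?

1101100111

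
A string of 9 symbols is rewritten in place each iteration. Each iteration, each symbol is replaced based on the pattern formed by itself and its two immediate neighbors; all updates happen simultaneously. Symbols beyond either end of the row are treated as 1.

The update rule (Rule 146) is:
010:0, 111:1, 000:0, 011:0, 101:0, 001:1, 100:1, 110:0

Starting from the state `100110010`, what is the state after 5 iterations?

101001001

011001100
000110011
101001101
000110000
101001001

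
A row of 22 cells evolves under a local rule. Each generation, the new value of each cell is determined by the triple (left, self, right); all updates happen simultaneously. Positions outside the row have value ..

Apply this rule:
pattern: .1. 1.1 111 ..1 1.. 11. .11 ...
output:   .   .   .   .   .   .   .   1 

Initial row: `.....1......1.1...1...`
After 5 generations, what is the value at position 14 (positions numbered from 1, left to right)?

.

1111...1111.....1...11
.....1......111...1...
1111...1111.....1...11  (repeats generation 1; period 2)
generation 5: 1111...1111.....1...11
position 14 holds .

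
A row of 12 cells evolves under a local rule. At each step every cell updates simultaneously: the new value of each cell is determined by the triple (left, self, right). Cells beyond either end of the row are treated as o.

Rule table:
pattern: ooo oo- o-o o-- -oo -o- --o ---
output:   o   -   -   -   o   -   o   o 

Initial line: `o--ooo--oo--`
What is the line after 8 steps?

step 1: --ooo--oo--o
step 2: -ooo--oo--oo
step 3: -oo--oo--ooo
step 4: -o--oo--oooo
step 5: ---oo--ooooo
step 6: -ooo--oooooo
step 7: -oo--ooooooo
step 8: -o--oooooooo

-o--oooooooo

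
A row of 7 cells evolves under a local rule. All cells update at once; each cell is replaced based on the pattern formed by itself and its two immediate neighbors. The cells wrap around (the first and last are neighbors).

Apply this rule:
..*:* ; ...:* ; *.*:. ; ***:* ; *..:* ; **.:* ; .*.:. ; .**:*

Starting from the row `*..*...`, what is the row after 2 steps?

step 1: .**.***
step 2: .**.***

.**.***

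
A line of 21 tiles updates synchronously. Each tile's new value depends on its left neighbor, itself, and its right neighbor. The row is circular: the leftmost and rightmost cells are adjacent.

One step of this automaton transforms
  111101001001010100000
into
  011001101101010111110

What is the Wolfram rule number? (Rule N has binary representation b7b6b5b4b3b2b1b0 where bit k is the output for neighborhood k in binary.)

149

position 1: 111 → 1  (bit 7 = 1)
position 3: 110 → 0  (bit 6 = 0)
position 4: 101 → 0  (bit 5 = 0)
position 6: 100 → 1  (bit 4 = 1)
position 0: 011 → 0  (bit 3 = 0)
position 5: 010 → 1  (bit 2 = 1)
position 7: 001 → 0  (bit 1 = 0)
position 17: 000 → 1  (bit 0 = 1)
bits b7..b0 = 10010101 = 149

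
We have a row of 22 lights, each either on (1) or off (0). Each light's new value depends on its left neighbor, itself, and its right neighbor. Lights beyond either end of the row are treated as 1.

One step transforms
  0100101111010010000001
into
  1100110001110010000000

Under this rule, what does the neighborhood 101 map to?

At position 0 the neighborhood is 101; the next row has 1 there.

1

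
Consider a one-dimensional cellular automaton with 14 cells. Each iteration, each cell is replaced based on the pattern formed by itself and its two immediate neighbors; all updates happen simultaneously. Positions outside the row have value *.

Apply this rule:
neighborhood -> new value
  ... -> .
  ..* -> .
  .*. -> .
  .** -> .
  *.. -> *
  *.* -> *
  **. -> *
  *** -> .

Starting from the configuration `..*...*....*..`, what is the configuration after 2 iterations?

**..*...*....*

*..*...*....*.
**..*...*....*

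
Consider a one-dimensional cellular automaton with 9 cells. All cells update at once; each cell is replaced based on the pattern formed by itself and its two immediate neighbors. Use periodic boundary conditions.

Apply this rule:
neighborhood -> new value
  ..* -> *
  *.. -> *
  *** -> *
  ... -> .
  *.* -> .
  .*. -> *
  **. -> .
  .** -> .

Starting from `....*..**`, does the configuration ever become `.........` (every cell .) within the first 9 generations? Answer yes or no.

*..****..
***.**.**
**......*
*.*....*.
*.**..**.
*...**...
**.*..*.*
*..****..  (repeats generation 1; period 7)
generation 9: ***.**.**
generation 9 is ***.**.**, still not uniform .

no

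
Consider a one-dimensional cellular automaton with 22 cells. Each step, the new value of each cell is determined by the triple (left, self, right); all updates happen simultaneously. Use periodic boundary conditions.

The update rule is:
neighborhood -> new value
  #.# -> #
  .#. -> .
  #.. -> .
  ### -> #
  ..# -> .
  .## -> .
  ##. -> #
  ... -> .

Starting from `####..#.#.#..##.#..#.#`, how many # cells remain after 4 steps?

step 1: ####...#.#....##....#.
step 2: .###....#......#.....#
step 3: #.##..................
step 4: .#.#..................
count of #: 2

2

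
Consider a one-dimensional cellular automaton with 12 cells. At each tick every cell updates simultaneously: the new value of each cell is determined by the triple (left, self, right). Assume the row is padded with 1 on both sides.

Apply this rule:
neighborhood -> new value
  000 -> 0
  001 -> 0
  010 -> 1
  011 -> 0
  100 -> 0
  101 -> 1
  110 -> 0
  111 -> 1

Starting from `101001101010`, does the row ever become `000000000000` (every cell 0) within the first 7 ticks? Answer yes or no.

yes

011000011111
100000001111
000000000111
000000000011
000000000001
000000000000
all cells are 0 at tick 6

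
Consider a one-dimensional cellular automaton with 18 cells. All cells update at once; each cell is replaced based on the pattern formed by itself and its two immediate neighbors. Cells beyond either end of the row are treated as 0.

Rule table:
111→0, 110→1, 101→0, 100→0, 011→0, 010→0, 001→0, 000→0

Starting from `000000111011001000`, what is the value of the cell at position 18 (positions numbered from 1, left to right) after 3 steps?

0

000000001001000000
000000000000000000
000000000000000000
position 18 holds 0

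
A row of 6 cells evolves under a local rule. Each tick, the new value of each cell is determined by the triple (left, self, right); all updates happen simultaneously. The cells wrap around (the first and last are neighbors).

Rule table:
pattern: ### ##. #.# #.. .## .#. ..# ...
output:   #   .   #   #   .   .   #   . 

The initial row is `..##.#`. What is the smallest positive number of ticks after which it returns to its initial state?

2

tick 1: ##..#.
tick 2: ..##.#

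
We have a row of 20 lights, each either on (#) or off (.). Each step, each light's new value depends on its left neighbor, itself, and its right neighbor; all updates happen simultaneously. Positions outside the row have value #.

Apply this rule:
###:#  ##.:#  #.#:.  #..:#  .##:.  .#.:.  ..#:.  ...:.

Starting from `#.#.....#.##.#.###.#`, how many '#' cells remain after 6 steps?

#..#.......#....##..
##..#.......#....##.
###..#.......#....#.
####..#.......#.....
#####..#.......#....
######..#.......#...
count of #: 8

8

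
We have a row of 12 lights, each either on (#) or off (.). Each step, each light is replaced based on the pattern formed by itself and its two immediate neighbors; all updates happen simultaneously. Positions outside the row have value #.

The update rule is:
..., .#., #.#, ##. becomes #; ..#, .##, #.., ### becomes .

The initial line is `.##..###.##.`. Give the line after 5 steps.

.#...#####..

#.#....##.##
###.##..##..
..##.#...#..
...###.#.#..
.#...#####..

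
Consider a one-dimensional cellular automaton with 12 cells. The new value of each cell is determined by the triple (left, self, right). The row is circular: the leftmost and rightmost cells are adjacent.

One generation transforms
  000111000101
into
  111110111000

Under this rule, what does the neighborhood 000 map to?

1

At position 1 the neighborhood is 000; the next row has 1 there.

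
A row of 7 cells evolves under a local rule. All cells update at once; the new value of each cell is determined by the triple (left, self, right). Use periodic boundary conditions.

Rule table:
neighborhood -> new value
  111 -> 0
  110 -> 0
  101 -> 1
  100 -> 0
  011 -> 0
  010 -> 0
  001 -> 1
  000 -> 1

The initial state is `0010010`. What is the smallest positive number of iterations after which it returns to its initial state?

1100100
0001001
0110010
1000100
0011001
0100010
1001100
0010001
0100110
1001000
0010011
0100100
1001001
0010010

14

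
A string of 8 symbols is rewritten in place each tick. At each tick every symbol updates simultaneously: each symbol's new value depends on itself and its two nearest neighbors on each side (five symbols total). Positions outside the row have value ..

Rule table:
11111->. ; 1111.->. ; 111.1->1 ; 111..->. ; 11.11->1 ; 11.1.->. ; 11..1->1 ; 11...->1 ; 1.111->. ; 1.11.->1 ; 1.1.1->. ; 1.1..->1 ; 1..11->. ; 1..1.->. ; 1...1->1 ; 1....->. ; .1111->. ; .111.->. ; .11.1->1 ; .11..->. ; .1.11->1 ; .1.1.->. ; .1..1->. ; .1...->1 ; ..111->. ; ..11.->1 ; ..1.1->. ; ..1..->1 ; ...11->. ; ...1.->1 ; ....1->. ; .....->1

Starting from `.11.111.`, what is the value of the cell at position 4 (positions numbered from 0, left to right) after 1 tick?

.111...1
position 4 holds .

.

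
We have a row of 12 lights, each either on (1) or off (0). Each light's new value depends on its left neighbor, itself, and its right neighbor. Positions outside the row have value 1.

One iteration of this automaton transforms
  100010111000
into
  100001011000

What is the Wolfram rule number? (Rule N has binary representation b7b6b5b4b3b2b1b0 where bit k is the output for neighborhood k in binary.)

224

position 7: 111 → 1  (bit 7 = 1)
position 0: 110 → 1  (bit 6 = 1)
position 5: 101 → 1  (bit 5 = 1)
position 1: 100 → 0  (bit 4 = 0)
position 6: 011 → 0  (bit 3 = 0)
position 4: 010 → 0  (bit 2 = 0)
position 3: 001 → 0  (bit 1 = 0)
position 2: 000 → 0  (bit 0 = 0)
bits b7..b0 = 11100000 = 224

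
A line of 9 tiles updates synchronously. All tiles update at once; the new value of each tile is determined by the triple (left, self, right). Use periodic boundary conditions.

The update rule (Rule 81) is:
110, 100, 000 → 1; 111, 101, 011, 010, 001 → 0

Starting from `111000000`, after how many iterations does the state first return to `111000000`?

001111110
100000011
111111000
000001110
111100011
000111000
110001111
011100000
000111111
110000001
011111100
000000111
111110001
000011100
111000111
001110000
100011111
111000000

18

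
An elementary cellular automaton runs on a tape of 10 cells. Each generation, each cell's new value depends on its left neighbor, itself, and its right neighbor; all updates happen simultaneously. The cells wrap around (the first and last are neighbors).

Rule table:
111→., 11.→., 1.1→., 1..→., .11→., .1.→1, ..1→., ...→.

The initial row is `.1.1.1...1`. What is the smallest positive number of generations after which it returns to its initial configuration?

generation 1: .1.1.1...1

1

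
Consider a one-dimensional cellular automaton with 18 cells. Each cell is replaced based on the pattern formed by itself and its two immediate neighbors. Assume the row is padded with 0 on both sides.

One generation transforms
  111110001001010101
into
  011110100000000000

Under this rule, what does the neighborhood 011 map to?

At position 0 the neighborhood is 011; the next row has 0 there.

0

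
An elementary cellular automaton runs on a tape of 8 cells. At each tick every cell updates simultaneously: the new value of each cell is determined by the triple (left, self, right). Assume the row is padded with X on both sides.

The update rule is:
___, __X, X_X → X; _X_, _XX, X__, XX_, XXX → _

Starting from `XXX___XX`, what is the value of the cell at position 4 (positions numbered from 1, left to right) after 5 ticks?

_

tick 1: ____XX__
tick 2: _XXX___X
tick 3: X____XX_
tick 4: __XXX__X
tick 5: _X____X_
position 4 holds _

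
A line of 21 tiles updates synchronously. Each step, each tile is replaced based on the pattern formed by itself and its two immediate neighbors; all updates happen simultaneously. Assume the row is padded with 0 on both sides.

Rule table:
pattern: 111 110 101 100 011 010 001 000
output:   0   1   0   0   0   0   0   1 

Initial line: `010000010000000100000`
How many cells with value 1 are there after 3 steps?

000111000111110001111
110001010000010100001
010100000111000001100
count of 1: 7

7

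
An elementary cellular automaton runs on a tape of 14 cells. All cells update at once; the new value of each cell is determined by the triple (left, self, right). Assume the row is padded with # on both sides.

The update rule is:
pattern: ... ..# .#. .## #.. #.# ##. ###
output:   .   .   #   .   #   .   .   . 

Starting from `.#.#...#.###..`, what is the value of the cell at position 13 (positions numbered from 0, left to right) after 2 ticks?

.

tick 1: .#.##..#....#.
tick 2: .#...#.##...#.
position 13 holds .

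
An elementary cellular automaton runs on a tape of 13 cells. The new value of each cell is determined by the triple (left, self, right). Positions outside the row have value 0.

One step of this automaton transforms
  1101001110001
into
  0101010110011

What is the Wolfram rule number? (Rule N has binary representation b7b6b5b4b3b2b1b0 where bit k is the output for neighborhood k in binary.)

position 7: 111 → 1  (bit 7 = 1)
position 1: 110 → 1  (bit 6 = 1)
position 2: 101 → 0  (bit 5 = 0)
position 4: 100 → 0  (bit 4 = 0)
position 0: 011 → 0  (bit 3 = 0)
position 3: 010 → 1  (bit 2 = 1)
position 5: 001 → 1  (bit 1 = 1)
position 10: 000 → 0  (bit 0 = 0)
bits b7..b0 = 11000110 = 198

198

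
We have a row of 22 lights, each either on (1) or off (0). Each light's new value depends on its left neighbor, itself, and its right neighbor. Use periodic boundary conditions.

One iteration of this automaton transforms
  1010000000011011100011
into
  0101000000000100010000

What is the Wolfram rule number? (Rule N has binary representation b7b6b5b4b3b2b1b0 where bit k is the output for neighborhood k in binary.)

position 15: 111 → 0  (bit 7 = 0)
position 0: 110 → 0  (bit 6 = 0)
position 1: 101 → 1  (bit 5 = 1)
position 3: 100 → 1  (bit 4 = 1)
position 11: 011 → 0  (bit 3 = 0)
position 2: 010 → 0  (bit 2 = 0)
position 10: 001 → 0  (bit 1 = 0)
position 4: 000 → 0  (bit 0 = 0)
bits b7..b0 = 00110000 = 48

48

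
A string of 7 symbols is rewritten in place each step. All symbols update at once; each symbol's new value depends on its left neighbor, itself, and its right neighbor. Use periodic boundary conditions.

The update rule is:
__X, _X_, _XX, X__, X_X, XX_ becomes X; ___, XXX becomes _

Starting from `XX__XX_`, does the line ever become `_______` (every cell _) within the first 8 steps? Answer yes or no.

XXXXXXX
_______
all cells are _ at step 2

yes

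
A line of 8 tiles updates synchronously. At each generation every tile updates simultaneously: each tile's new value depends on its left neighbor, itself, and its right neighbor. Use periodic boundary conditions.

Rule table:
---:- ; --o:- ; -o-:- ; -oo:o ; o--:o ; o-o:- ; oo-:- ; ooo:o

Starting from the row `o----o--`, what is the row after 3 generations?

o--o----

generation 1: -o----o-
generation 2: --o----o
generation 3: o--o----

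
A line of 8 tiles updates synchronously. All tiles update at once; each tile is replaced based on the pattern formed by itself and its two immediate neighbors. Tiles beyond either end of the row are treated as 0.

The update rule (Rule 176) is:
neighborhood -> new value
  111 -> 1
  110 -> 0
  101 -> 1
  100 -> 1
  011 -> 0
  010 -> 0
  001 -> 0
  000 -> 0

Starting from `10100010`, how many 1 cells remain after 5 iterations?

2

01010001
00101000
00010100
00001010
00000101
count of 1: 2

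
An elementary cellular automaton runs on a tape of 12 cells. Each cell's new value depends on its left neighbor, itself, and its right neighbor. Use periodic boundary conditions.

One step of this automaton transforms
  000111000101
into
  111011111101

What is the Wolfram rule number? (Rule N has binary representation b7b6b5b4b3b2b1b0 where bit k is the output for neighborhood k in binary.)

position 4: 111 → 1  (bit 7 = 1)
position 5: 110 → 1  (bit 6 = 1)
position 10: 101 → 0  (bit 5 = 0)
position 0: 100 → 1  (bit 4 = 1)
position 3: 011 → 0  (bit 3 = 0)
position 9: 010 → 1  (bit 2 = 1)
position 2: 001 → 1  (bit 1 = 1)
position 1: 000 → 1  (bit 0 = 1)
bits b7..b0 = 11010111 = 215

215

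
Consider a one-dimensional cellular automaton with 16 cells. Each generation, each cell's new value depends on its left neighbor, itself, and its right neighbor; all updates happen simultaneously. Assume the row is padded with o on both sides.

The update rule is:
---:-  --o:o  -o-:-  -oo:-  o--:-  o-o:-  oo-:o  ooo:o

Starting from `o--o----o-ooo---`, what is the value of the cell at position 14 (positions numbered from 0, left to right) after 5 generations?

o-o----o---oo--o
o-----o---o-o-o-
o----o---o------
o---o---o------o
o--o---o------o-
position 14 holds o

o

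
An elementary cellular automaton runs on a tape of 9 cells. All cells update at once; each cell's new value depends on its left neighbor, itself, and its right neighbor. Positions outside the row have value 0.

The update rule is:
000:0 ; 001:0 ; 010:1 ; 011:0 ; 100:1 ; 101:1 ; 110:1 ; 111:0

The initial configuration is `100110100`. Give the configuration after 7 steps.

110011110
011000011
001100001
000110001
000011001
000001101
000000111

000000111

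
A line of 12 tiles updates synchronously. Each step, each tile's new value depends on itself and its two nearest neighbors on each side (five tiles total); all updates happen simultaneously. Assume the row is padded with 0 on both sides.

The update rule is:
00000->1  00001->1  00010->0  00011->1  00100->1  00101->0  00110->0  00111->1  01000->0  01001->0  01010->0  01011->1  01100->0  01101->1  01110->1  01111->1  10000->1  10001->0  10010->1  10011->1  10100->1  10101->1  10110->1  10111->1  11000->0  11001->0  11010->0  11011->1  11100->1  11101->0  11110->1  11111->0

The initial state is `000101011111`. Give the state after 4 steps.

110001111011
000011110110
111111101100
110001011001

110001011001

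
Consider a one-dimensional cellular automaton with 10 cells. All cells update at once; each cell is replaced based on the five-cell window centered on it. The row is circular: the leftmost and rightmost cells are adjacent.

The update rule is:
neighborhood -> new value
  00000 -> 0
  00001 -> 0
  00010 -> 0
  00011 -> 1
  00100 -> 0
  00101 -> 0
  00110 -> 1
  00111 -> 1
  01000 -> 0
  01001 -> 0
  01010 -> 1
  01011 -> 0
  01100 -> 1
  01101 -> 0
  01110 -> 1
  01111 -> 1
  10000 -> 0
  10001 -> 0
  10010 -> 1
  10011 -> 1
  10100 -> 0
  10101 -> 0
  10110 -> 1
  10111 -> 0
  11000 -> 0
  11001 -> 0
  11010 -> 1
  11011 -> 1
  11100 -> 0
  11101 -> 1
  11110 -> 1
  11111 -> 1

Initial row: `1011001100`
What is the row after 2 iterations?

0011011101
0110101110

0110101110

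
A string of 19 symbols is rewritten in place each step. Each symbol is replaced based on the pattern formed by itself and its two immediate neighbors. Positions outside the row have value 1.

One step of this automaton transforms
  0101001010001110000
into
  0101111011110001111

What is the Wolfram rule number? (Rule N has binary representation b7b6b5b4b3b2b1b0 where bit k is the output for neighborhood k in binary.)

position 13: 111 → 0  (bit 7 = 0)
position 14: 110 → 0  (bit 6 = 0)
position 0: 101 → 0  (bit 5 = 0)
position 4: 100 → 1  (bit 4 = 1)
position 12: 011 → 0  (bit 3 = 0)
position 1: 010 → 1  (bit 2 = 1)
position 5: 001 → 1  (bit 1 = 1)
position 10: 000 → 1  (bit 0 = 1)
bits b7..b0 = 00010111 = 23

23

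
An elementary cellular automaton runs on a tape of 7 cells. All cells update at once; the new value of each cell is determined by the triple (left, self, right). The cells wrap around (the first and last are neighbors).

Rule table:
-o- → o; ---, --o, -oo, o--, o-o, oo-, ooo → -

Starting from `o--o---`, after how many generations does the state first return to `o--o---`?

1

o--o---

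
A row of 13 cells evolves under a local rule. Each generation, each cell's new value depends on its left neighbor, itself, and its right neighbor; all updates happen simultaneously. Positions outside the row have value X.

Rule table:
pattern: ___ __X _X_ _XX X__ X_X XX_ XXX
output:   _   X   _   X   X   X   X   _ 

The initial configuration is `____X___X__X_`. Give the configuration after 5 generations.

____XXX__XXXX

X__X_X_X_XX_X
XXX_X_X_XXXXX
__XX_X_XX____
XXXXX_XXXX__X
____XXX__XXXX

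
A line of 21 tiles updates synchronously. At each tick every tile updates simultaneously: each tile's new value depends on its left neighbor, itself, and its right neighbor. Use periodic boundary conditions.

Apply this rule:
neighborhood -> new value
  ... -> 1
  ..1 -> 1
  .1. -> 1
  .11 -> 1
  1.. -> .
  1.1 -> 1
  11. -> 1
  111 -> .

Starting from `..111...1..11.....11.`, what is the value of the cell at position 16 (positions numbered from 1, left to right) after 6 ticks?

111.1.111.111.111111.
1.11111.111.111....11
111...111.111.1.1111.
1.1.111.111.11111..11
11111.111.111...1.11.
1...111.111.1.1111111
position 16 holds 1

1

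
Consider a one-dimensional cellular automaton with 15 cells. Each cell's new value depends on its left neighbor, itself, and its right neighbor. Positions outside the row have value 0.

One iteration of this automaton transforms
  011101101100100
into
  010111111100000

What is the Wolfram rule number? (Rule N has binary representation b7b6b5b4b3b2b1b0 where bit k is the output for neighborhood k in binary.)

104

position 2: 111 → 0  (bit 7 = 0)
position 3: 110 → 1  (bit 6 = 1)
position 4: 101 → 1  (bit 5 = 1)
position 10: 100 → 0  (bit 4 = 0)
position 1: 011 → 1  (bit 3 = 1)
position 12: 010 → 0  (bit 2 = 0)
position 0: 001 → 0  (bit 1 = 0)
position 14: 000 → 0  (bit 0 = 0)
bits b7..b0 = 01101000 = 104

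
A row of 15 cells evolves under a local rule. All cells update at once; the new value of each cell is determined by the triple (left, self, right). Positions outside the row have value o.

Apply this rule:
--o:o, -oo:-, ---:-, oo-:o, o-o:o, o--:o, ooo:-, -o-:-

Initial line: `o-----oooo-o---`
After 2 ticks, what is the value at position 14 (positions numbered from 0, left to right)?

-

oo---o---oo-o-o
-oo-o-o-o-oo-o-
position 14 holds -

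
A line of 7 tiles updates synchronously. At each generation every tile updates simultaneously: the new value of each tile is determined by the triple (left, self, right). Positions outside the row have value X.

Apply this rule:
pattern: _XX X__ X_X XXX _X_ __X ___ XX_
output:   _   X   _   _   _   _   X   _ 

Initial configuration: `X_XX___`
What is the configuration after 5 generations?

generation 1: ____XX_
generation 2: XXX____
generation 3: ___XXX_
generation 4: XX_____
generation 5: __XXXX_

__XXXX_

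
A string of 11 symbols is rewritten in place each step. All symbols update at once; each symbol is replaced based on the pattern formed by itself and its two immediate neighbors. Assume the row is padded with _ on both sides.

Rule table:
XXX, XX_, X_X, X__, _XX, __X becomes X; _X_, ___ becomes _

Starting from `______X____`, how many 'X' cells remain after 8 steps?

_____X_X___
____X_X_X__
___X_X_X_X_
__X_X_X_X_X
_X_X_X_X_X_
X_X_X_X_X_X
_X_X_X_X_X_  (repeats step 5; period 2)
step 8: X_X_X_X_X_X
count of X: 6

6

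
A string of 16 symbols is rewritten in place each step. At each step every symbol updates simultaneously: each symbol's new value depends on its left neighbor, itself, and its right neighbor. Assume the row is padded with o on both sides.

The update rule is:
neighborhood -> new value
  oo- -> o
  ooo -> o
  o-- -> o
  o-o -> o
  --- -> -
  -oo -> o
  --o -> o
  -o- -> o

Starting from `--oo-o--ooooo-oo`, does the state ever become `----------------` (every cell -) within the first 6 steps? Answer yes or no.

step 1: oooooooooooooooo
step 2: oooooooooooooooo  (fixed point — unchanged through step 6)
step 6 is oooooooooooooooo, still not uniform -

no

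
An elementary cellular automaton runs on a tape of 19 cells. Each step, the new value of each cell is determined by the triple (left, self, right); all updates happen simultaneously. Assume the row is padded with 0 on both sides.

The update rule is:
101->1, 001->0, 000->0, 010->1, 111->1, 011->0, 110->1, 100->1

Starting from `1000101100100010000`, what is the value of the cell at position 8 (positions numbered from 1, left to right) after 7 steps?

1

step 1: 1100110110110011000
step 2: 0110011011011001100
step 3: 0011001101101100110
step 4: 0001100110110110011
step 5: 0000110011011011001
step 6: 0000011001101101101
step 7: 0000001100110110111
position 8 holds 1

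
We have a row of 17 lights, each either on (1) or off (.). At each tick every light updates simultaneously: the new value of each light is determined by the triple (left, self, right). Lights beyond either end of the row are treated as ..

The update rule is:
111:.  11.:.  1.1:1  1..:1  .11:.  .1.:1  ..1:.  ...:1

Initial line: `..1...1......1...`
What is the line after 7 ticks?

tick 1: 1.111.111111.1111
tick 2: 11...1......1....
tick 3: ..11.111111.11111
tick 4: 1...1......1.....
tick 5: 111.111111.111111
tick 6: ...1......1......
tick 7: 11.111111.1111111

11.111111.1111111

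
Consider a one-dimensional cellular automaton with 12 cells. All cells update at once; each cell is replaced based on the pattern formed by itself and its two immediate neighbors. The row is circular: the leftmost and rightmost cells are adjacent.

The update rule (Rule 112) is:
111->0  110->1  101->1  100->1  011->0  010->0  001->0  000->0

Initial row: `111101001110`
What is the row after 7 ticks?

100011000110

000110100011
100011010001
110001101000
011000110100
001100011010
000110001101
100011000110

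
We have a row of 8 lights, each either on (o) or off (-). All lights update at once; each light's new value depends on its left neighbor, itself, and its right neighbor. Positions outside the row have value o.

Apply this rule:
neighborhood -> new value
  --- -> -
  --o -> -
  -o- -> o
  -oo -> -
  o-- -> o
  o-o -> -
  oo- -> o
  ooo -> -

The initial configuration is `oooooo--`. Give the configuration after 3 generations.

generation 1: -----oo-
generation 2: o-----o-
generation 3: oo----o-

oo----o-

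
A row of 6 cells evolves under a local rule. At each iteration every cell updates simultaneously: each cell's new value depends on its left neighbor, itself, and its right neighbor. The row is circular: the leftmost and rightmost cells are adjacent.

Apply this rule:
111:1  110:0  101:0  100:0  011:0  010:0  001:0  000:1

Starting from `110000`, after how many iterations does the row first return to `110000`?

000110
110000

2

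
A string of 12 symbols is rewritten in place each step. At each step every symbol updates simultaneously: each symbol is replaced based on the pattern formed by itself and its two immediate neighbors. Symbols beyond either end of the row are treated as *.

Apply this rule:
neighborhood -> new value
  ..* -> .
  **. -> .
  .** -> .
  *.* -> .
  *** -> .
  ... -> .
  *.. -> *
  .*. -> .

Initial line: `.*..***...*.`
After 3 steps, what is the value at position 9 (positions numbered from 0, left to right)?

*

..*....*....
*..*....*...
.*..*....*..
position 9 holds *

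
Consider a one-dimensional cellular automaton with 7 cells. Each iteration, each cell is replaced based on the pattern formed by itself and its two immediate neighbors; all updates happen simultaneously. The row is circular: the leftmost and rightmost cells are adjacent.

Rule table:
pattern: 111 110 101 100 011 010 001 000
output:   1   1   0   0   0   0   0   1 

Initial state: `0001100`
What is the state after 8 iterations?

0000011

1100101
1100000
0101110
0000110
1110010
0110000
0010111
0000011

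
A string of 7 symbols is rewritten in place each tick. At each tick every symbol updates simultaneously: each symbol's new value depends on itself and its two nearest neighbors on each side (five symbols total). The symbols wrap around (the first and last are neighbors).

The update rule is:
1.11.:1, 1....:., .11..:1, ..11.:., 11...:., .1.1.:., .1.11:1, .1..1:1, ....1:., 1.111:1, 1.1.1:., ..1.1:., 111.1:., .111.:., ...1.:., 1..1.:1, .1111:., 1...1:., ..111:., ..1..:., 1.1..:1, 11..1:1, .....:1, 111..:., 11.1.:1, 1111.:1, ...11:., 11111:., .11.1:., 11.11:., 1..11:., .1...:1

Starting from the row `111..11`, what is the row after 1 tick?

.1.1...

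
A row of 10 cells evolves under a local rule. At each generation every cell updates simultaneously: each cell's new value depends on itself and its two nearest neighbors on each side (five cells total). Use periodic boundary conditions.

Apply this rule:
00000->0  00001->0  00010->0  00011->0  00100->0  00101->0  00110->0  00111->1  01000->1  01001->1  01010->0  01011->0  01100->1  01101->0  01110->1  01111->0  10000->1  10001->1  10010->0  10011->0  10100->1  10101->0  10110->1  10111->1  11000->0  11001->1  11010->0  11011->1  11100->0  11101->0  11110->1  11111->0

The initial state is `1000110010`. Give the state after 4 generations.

0100101000

generation 1: 1110011000
generation 2: 1101001010
generation 3: 1001100000
generation 4: 0100101000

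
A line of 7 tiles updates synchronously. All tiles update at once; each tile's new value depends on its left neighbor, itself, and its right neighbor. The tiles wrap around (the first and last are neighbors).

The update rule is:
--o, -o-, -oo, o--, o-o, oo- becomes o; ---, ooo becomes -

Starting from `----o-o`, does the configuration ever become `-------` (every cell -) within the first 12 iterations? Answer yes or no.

o--oooo
oooo---
o--oo-o
ooooooo
-------
all cells are - at iteration 5

yes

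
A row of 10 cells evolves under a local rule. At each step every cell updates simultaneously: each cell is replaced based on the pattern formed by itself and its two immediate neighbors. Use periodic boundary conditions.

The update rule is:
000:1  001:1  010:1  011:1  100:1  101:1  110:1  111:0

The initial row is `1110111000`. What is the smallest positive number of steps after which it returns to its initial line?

2

1011101111
1110111000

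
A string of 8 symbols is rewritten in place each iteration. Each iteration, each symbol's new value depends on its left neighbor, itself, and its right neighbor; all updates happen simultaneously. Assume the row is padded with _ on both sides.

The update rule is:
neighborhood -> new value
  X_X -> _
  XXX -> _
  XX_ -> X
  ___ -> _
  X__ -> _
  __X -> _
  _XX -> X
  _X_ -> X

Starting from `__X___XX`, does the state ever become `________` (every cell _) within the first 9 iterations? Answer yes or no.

__X___XX  (fixed point — unchanged through iteration 9)
iteration 9 is __X___XX, still not uniform _

no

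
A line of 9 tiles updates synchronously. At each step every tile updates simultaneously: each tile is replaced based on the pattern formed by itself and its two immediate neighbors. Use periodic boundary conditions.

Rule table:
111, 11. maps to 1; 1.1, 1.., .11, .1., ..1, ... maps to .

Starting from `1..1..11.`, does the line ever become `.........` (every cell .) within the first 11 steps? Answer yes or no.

yes

.......1.
.........
all cells are . at step 2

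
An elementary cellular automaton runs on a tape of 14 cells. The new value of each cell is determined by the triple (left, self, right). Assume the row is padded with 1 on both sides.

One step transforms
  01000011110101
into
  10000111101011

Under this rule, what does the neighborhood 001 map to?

At position 5 the neighborhood is 001; the next row has 1 there.

1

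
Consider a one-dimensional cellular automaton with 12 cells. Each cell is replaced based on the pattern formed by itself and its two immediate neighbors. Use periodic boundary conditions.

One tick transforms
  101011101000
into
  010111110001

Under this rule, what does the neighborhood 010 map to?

0

At position 0 the neighborhood is 010; the next row has 0 there.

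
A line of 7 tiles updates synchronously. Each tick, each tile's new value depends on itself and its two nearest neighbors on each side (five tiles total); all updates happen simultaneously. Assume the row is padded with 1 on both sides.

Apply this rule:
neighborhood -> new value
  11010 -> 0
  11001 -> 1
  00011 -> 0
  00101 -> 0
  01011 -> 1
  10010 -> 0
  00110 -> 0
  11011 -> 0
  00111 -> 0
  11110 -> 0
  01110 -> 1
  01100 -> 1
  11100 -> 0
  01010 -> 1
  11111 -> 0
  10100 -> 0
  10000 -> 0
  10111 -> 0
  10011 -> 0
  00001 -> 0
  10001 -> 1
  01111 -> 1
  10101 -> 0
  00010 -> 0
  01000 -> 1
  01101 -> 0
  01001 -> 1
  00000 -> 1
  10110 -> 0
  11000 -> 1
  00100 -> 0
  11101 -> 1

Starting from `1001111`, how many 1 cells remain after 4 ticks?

2

0100100
0010010
1001001
0100100
count of 1: 2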